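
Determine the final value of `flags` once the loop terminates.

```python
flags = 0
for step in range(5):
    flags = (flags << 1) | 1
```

Let's trace through this code step by step.

Initialize: flags = 0
Entering loop: for step in range(5):
After iteration 1: step = 0, flags = 1
After iteration 2: step = 1, flags = 3
After iteration 3: step = 2, flags = 7
After iteration 4: step = 3, flags = 15
After iteration 5: step = 4, flags = 31
Loop ends.

Final answer: 31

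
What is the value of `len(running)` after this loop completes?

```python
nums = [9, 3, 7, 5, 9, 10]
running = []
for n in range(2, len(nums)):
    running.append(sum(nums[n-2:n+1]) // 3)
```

Let's trace through this code step by step.

Initialize: nums = [9, 3, 7, 5, 9, 10]
Initialize: running = []
Entering loop: for n in range(2, len(nums)):
After iteration 1: n = 2, running = [6]
After iteration 2: n = 3, running = [6, 5]
After iteration 3: n = 4, running = [6, 5, 7]
After iteration 4: n = 5, running = [6, 5, 7, 8]
Loop ends.
len(running) = 4

Final answer: 4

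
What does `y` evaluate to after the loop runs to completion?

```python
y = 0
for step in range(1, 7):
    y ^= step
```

Let's trace through this code step by step.

Initialize: y = 0
Entering loop: for step in range(1, 7):
After iteration 1: step = 1, y = 1
After iteration 2: step = 2, y = 3
After iteration 3: step = 3, y = 0
After iteration 4: step = 4, y = 4
After iteration 5: step = 5, y = 1
After iteration 6: step = 6, y = 7
Loop ends.

Final answer: 7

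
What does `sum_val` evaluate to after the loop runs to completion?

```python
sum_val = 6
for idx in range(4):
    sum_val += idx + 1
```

Let's trace through this code step by step.

Initialize: sum_val = 6
Entering loop: for idx in range(4):
After iteration 1: idx = 0, sum_val = 7
After iteration 2: idx = 1, sum_val = 9
After iteration 3: idx = 2, sum_val = 12
After iteration 4: idx = 3, sum_val = 16
Loop ends.

Final answer: 16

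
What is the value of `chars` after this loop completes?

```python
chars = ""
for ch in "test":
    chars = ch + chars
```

Let's trace through this code step by step.

Initialize: chars = ''
Entering loop: for ch in "test":
After iteration 1: ch = 't', chars = 't'
After iteration 2: ch = 'e', chars = 'et'
After iteration 3: ch = 's', chars = 'set'
After iteration 4: ch = 't', chars = 'tset'
Loop ends.

Final answer: 'tset'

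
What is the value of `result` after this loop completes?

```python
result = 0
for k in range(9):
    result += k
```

Let's trace through this code step by step.

Initialize: result = 0
Entering loop: for k in range(9):
After iteration 1: k = 0, result = 0
After iteration 2: k = 1, result = 1
After iteration 3: k = 2, result = 3
After iteration 4: k = 3, result = 6
After iteration 5: k = 4, result = 10
After iteration 6: k = 5, result = 15
After iteration 7: k = 6, result = 21
After iteration 8: k = 7, result = 28
After iteration 9: k = 8, result = 36
Loop ends.

Final answer: 36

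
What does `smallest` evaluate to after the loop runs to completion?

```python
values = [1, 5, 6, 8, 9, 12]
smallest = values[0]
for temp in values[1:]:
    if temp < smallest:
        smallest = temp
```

Let's trace through this code step by step.

Initialize: values = [1, 5, 6, 8, 9, 12]
Initialize: smallest = 1
Entering loop: for temp in values[1:]:
After iteration 1: temp = 5, smallest = 1
After iteration 2: temp = 6, smallest = 1
After iteration 3: temp = 8, smallest = 1
After iteration 4: temp = 9, smallest = 1
After iteration 5: temp = 12, smallest = 1
Loop ends.

Final answer: 1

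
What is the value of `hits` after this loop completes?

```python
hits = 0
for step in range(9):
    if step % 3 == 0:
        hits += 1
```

Let's trace through this code step by step.

Initialize: hits = 0
Entering loop: for step in range(9):
After iteration 1: step = 0, hits = 1
After iteration 2: step = 1, hits = 1
After iteration 3: step = 2, hits = 1
After iteration 4: step = 3, hits = 2
After iteration 5: step = 4, hits = 2
After iteration 6: step = 5, hits = 2
After iteration 7: step = 6, hits = 3
After iteration 8: step = 7, hits = 3
After iteration 9: step = 8, hits = 3
Loop ends.

Final answer: 3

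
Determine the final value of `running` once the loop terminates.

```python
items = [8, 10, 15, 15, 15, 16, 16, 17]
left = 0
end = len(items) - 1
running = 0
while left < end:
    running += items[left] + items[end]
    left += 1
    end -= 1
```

Let's trace through this code step by step.

Initialize: items = [8, 10, 15, 15, 15, 16, 16, 17]
Initialize: left = 0
Initialize: end = 7
Initialize: running = 0
Entering loop: while left < end:
After iteration 1: left = 1, end = 6, running = 25
After iteration 2: left = 2, end = 5, running = 51
After iteration 3: left = 3, end = 4, running = 82
After iteration 4: left = 4, end = 3, running = 112
Loop ends.

Final answer: 112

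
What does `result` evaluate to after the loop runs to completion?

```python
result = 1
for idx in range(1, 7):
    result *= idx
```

Let's trace through this code step by step.

Initialize: result = 1
Entering loop: for idx in range(1, 7):
After iteration 1: idx = 1, result = 1
After iteration 2: idx = 2, result = 2
After iteration 3: idx = 3, result = 6
After iteration 4: idx = 4, result = 24
After iteration 5: idx = 5, result = 120
After iteration 6: idx = 6, result = 720
Loop ends.

Final answer: 720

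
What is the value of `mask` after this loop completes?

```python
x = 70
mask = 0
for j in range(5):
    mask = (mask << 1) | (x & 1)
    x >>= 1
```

Let's trace through this code step by step.

Initialize: x = 70
Initialize: mask = 0
Entering loop: for j in range(5):
After iteration 1: j = 0, x = 35, mask = 0
After iteration 2: j = 1, x = 17, mask = 1
After iteration 3: j = 2, x = 8, mask = 3
After iteration 4: j = 3, x = 4, mask = 6
After iteration 5: j = 4, x = 2, mask = 12
Loop ends.

Final answer: 12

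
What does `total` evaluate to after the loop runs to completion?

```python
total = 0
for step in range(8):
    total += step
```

Let's trace through this code step by step.

Initialize: total = 0
Entering loop: for step in range(8):
After iteration 1: step = 0, total = 0
After iteration 2: step = 1, total = 1
After iteration 3: step = 2, total = 3
After iteration 4: step = 3, total = 6
After iteration 5: step = 4, total = 10
After iteration 6: step = 5, total = 15
After iteration 7: step = 6, total = 21
After iteration 8: step = 7, total = 28
Loop ends.

Final answer: 28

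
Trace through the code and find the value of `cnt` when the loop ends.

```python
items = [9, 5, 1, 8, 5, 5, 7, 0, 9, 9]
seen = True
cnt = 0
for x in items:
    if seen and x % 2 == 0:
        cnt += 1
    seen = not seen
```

Let's trace through this code step by step.

Initialize: items = [9, 5, 1, 8, 5, 5, 7, 0, 9, 9]
Initialize: seen = True
Initialize: cnt = 0
Entering loop: for x in items:
After iteration 1: x = 9, seen = False, cnt = 0
After iteration 2: x = 5, seen = True, cnt = 0
After iteration 3: x = 1, seen = False, cnt = 0
After iteration 4: x = 8, seen = True, cnt = 0
After iteration 5: x = 5, seen = False, cnt = 0
After iteration 6: x = 5, seen = True, cnt = 0
After iteration 7: x = 7, seen = False, cnt = 0
After iteration 8: x = 0, seen = True, cnt = 0
After iteration 9: x = 9, seen = False, cnt = 0
After iteration 10: x = 9, seen = True, cnt = 0
Loop ends.

Final answer: 0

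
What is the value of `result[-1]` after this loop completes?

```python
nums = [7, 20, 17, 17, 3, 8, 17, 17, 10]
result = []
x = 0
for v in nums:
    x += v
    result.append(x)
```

Let's trace through this code step by step.

Initialize: nums = [7, 20, 17, 17, 3, 8, 17, 17, 10]
Initialize: result = []
Initialize: x = 0
Entering loop: for v in nums:
After iteration 1: v = 7, result = [7], x = 7
After iteration 2: v = 20, result = [7, 27], x = 27
After iteration 3: v = 17, result = [7, 27, 44], x = 44
After iteration 4: v = 17, result = [7, 27, 44, 61], x = 61
After iteration 5: v = 3, result = [7, 27, 44, 61, 64], x = 64
After iteration 6: v = 8, result = [7, 27, 44, 61, 64, 72], x = 72
After iteration 7: v = 17, result = [7, 27, 44, 61, 64, 72, 89], x = 89
After iteration 8: v = 17, result = [7, 27, 44, 61, 64, 72, 89, 106], x = 106
After iteration 9: v = 10, result = [7, 27, 44, 61, 64, 72, 89, 106, 116], x = 116
Loop ends.
result[-1] = 116

Final answer: 116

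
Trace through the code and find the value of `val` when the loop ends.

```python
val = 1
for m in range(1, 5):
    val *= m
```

Let's trace through this code step by step.

Initialize: val = 1
Entering loop: for m in range(1, 5):
After iteration 1: m = 1, val = 1
After iteration 2: m = 2, val = 2
After iteration 3: m = 3, val = 6
After iteration 4: m = 4, val = 24
Loop ends.

Final answer: 24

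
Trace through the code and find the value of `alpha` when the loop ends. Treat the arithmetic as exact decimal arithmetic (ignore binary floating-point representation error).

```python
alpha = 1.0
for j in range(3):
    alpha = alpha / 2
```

Let's trace through this code step by step.

Initialize: alpha = 1.0
Entering loop: for j in range(3):
After iteration 1: j = 0, alpha = 0.5
After iteration 2: j = 1, alpha = 0.25
After iteration 3: j = 2, alpha = 0.125
Loop ends.

Final answer: 0.125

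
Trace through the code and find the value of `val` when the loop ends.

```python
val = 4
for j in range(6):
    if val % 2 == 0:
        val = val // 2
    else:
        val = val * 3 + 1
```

Let's trace through this code step by step.

Initialize: val = 4
Entering loop: for j in range(6):
After iteration 1: j = 0, val = 2
After iteration 2: j = 1, val = 1
After iteration 3: j = 2, val = 4
After iteration 4: j = 3, val = 2
After iteration 5: j = 4, val = 1
After iteration 6: j = 5, val = 4
Loop ends.

Final answer: 4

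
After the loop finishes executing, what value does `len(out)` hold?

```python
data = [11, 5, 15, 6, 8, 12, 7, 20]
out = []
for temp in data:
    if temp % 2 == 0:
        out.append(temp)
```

Let's trace through this code step by step.

Initialize: data = [11, 5, 15, 6, 8, 12, 7, 20]
Initialize: out = []
Entering loop: for temp in data:
After iteration 1: temp = 11, out = []
After iteration 2: temp = 5, out = []
After iteration 3: temp = 15, out = []
After iteration 4: temp = 6, out = [6]
After iteration 5: temp = 8, out = [6, 8]
After iteration 6: temp = 12, out = [6, 8, 12]
After iteration 7: temp = 7, out = [6, 8, 12]
After iteration 8: temp = 20, out = [6, 8, 12, 20]
Loop ends.
len(out) = 4

Final answer: 4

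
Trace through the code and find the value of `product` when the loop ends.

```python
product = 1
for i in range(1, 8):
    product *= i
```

Let's trace through this code step by step.

Initialize: product = 1
Entering loop: for i in range(1, 8):
After iteration 1: i = 1, product = 1
After iteration 2: i = 2, product = 2
After iteration 3: i = 3, product = 6
After iteration 4: i = 4, product = 24
After iteration 5: i = 5, product = 120
After iteration 6: i = 6, product = 720
After iteration 7: i = 7, product = 5040
Loop ends.

Final answer: 5040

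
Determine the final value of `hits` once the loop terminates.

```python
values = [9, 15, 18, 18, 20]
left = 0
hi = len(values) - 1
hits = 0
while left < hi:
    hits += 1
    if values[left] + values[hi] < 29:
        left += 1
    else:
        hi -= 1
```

Let's trace through this code step by step.

Initialize: values = [9, 15, 18, 18, 20]
Initialize: left = 0
Initialize: hi = 4
Initialize: hits = 0
Entering loop: while left < hi:
After iteration 1: left = 0, hi = 3, hits = 1
After iteration 2: left = 1, hi = 3, hits = 2
After iteration 3: left = 1, hi = 2, hits = 3
After iteration 4: left = 1, hi = 1, hits = 4
Loop ends.

Final answer: 4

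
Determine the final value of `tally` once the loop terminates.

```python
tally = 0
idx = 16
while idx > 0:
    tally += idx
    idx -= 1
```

Let's trace through this code step by step.

Initialize: tally = 0
Initialize: idx = 16
Entering loop: while idx > 0:
After iteration 1: tally = 16, idx = 15
After iteration 2: tally = 31, idx = 14
After iteration 3: tally = 45, idx = 13
After iteration 4: tally = 58, idx = 12
After iteration 5: tally = 70, idx = 11
After iteration 6: tally = 81, idx = 10
After iteration 7: tally = 91, idx = 9
After iteration 8: tally = 100, idx = 8
After iteration 9: tally = 108, idx = 7
After iteration 10: tally = 115, idx = 6
After iteration 11: tally = 121, idx = 5
After iteration 12: tally = 126, idx = 4
After iteration 13: tally = 130, idx = 3
After iteration 14: tally = 133, idx = 2
After iteration 15: tally = 135, idx = 1
After iteration 16: tally = 136, idx = 0
Loop ends.

Final answer: 136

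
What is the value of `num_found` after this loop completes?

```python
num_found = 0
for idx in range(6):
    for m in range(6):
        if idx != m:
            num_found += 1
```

Let's trace through this code step by step.

Initialize: num_found = 0
Entering loop: for idx in range(6):
After iteration 1: idx = 0, num_found = 5
After iteration 2: idx = 1, num_found = 10
After iteration 3: idx = 2, num_found = 15
After iteration 4: idx = 3, num_found = 20
After iteration 5: idx = 4, num_found = 25
After iteration 6: idx = 5, num_found = 30
Loop ends.

Final answer: 30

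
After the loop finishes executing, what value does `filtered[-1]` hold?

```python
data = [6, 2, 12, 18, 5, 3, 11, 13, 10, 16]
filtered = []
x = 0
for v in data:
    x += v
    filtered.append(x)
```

Let's trace through this code step by step.

Initialize: data = [6, 2, 12, 18, 5, 3, 11, 13, 10, 16]
Initialize: filtered = []
Initialize: x = 0
Entering loop: for v in data:
After iteration 1: v = 6, filtered = [6], x = 6
After iteration 2: v = 2, filtered = [6, 8], x = 8
After iteration 3: v = 12, filtered = [6, 8, 20], x = 20
After iteration 4: v = 18, filtered = [6, 8, 20, 38], x = 38
After iteration 5: v = 5, filtered = [6, 8, 20, 38, 43], x = 43
After iteration 6: v = 3, filtered = [6, 8, 20, 38, 43, 46], x = 46
After iteration 7: v = 11, filtered = [6, 8, 20, 38, 43, 46, 57], x = 57
After iteration 8: v = 13, filtered = [6, 8, 20, 38, 43, 46, 57, 70], x = 70
After iteration 9: v = 10, filtered = [6, 8, 20, 38, 43, 46, 57, 70, 80], x = 80
After iteration 10: v = 16, filtered = [6, 8, 20, 38, 43, 46, 57, 70, 80, 96], x = 96
Loop ends.
filtered[-1] = 96

Final answer: 96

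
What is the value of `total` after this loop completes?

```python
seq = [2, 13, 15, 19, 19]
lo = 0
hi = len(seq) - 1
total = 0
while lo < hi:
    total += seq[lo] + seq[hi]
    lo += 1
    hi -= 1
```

Let's trace through this code step by step.

Initialize: seq = [2, 13, 15, 19, 19]
Initialize: lo = 0
Initialize: hi = 4
Initialize: total = 0
Entering loop: while lo < hi:
After iteration 1: lo = 1, hi = 3, total = 21
After iteration 2: lo = 2, hi = 2, total = 53
Loop ends.

Final answer: 53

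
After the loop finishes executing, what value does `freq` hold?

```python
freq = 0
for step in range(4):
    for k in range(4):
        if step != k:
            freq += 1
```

Let's trace through this code step by step.

Initialize: freq = 0
Entering loop: for step in range(4):
After iteration 1: step = 0, freq = 3
After iteration 2: step = 1, freq = 6
After iteration 3: step = 2, freq = 9
After iteration 4: step = 3, freq = 12
Loop ends.

Final answer: 12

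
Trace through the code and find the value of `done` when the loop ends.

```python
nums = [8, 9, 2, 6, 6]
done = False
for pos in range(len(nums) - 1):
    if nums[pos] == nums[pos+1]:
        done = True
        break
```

Let's trace through this code step by step.

Initialize: nums = [8, 9, 2, 6, 6]
Initialize: done = False
Entering loop: for pos in range(len(nums) - 1):
After iteration 1: pos = 0, done = False
After iteration 2: pos = 1, done = False
After iteration 3: pos = 2, done = False
After iteration 4: pos = 3, done = True
Loop ends.

Final answer: True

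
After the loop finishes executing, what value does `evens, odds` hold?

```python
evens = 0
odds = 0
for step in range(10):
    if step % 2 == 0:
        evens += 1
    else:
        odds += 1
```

Let's trace through this code step by step.

Initialize: evens = 0
Initialize: odds = 0
Entering loop: for step in range(10):
After iteration 1: step = 0, evens = 1, odds = 0
After iteration 2: step = 1, evens = 1, odds = 1
After iteration 3: step = 2, evens = 2, odds = 1
After iteration 4: step = 3, evens = 2, odds = 2
After iteration 5: step = 4, evens = 3, odds = 2
After iteration 6: step = 5, evens = 3, odds = 3
After iteration 7: step = 6, evens = 4, odds = 3
After iteration 8: step = 7, evens = 4, odds = 4
After iteration 9: step = 8, evens = 5, odds = 4
After iteration 10: step = 9, evens = 5, odds = 5
Loop ends.

Final answer: 5, 5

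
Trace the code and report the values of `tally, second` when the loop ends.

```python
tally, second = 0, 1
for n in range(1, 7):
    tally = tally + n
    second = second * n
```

Let's trace through this code step by step.

Initialize: tally = 0
Initialize: second = 1
Entering loop: for n in range(1, 7):
After iteration 1: n = 1, tally = 1, second = 1
After iteration 2: n = 2, tally = 3, second = 2
After iteration 3: n = 3, tally = 6, second = 6
After iteration 4: n = 4, tally = 10, second = 24
After iteration 5: n = 5, tally = 15, second = 120
After iteration 6: n = 6, tally = 21, second = 720
Loop ends.

Final answer: 21, 720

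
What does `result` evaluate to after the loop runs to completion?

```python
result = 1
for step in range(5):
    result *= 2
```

Let's trace through this code step by step.

Initialize: result = 1
Entering loop: for step in range(5):
After iteration 1: step = 0, result = 2
After iteration 2: step = 1, result = 4
After iteration 3: step = 2, result = 8
After iteration 4: step = 3, result = 16
After iteration 5: step = 4, result = 32
Loop ends.

Final answer: 32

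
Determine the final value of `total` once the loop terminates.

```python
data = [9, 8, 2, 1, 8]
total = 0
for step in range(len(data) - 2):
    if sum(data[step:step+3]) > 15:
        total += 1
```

Let's trace through this code step by step.

Initialize: data = [9, 8, 2, 1, 8]
Initialize: total = 0
Entering loop: for step in range(len(data) - 2):
After iteration 1: step = 0, total = 1
After iteration 2: step = 1, total = 1
After iteration 3: step = 2, total = 1
Loop ends.

Final answer: 1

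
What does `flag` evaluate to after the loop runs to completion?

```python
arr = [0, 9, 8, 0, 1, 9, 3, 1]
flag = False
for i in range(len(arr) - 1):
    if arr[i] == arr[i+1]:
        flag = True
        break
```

Let's trace through this code step by step.

Initialize: arr = [0, 9, 8, 0, 1, 9, 3, 1]
Initialize: flag = False
Entering loop: for i in range(len(arr) - 1):
After iteration 1: i = 0, flag = False
After iteration 2: i = 1, flag = False
After iteration 3: i = 2, flag = False
After iteration 4: i = 3, flag = False
After iteration 5: i = 4, flag = False
After iteration 6: i = 5, flag = False
After iteration 7: i = 6, flag = False
Loop ends.

Final answer: False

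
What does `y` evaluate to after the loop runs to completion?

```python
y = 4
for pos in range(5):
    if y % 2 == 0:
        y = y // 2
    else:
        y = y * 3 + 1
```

Let's trace through this code step by step.

Initialize: y = 4
Entering loop: for pos in range(5):
After iteration 1: pos = 0, y = 2
After iteration 2: pos = 1, y = 1
After iteration 3: pos = 2, y = 4
After iteration 4: pos = 3, y = 2
After iteration 5: pos = 4, y = 1
Loop ends.

Final answer: 1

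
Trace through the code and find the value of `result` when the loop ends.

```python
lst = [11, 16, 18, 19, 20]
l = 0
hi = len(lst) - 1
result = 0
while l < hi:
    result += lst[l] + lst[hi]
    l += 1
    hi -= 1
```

Let's trace through this code step by step.

Initialize: lst = [11, 16, 18, 19, 20]
Initialize: l = 0
Initialize: hi = 4
Initialize: result = 0
Entering loop: while l < hi:
After iteration 1: l = 1, hi = 3, result = 31
After iteration 2: l = 2, hi = 2, result = 66
Loop ends.

Final answer: 66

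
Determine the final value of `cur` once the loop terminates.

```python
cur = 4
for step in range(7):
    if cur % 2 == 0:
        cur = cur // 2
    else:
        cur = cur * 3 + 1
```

Let's trace through this code step by step.

Initialize: cur = 4
Entering loop: for step in range(7):
After iteration 1: step = 0, cur = 2
After iteration 2: step = 1, cur = 1
After iteration 3: step = 2, cur = 4
After iteration 4: step = 3, cur = 2
After iteration 5: step = 4, cur = 1
After iteration 6: step = 5, cur = 4
After iteration 7: step = 6, cur = 2
Loop ends.

Final answer: 2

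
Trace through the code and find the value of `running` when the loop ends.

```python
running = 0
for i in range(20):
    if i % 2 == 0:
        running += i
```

Let's trace through this code step by step.

Initialize: running = 0
Entering loop: for i in range(20):
After iteration 1: i = 0, running = 0
After iteration 2: i = 1, running = 0
After iteration 3: i = 2, running = 2
After iteration 4: i = 3, running = 2
After iteration 5: i = 4, running = 6
After iteration 6: i = 5, running = 6
After iteration 7: i = 6, running = 12
After iteration 8: i = 7, running = 12
After iteration 9: i = 8, running = 20
After iteration 10: i = 9, running = 20
After iteration 11: i = 10, running = 30
After iteration 12: i = 11, running = 30
After iteration 13: i = 12, running = 42
After iteration 14: i = 13, running = 42
After iteration 15: i = 14, running = 56
After iteration 16: i = 15, running = 56
After iteration 17: i = 16, running = 72
After iteration 18: i = 17, running = 72
After iteration 19: i = 18, running = 90
After iteration 20: i = 19, running = 90
Loop ends.

Final answer: 90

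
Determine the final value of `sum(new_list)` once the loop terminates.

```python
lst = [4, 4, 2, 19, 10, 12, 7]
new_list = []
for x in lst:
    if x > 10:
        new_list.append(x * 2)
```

Let's trace through this code step by step.

Initialize: lst = [4, 4, 2, 19, 10, 12, 7]
Initialize: new_list = []
Entering loop: for x in lst:
After iteration 1: x = 4, new_list = []
After iteration 2: x = 4, new_list = []
After iteration 3: x = 2, new_list = []
After iteration 4: x = 19, new_list = [38]
After iteration 5: x = 10, new_list = [38]
After iteration 6: x = 12, new_list = [38, 24]
After iteration 7: x = 7, new_list = [38, 24]
Loop ends.
sum(new_list) = 62

Final answer: 62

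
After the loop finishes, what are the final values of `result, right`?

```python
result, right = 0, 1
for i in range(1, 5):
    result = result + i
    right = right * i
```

Let's trace through this code step by step.

Initialize: result = 0
Initialize: right = 1
Entering loop: for i in range(1, 5):
After iteration 1: i = 1, result = 1, right = 1
After iteration 2: i = 2, result = 3, right = 2
After iteration 3: i = 3, result = 6, right = 6
After iteration 4: i = 4, result = 10, right = 24
Loop ends.

Final answer: 10, 24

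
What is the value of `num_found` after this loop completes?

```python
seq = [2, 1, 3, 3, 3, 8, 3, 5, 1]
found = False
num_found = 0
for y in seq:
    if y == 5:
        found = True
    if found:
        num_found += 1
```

Let's trace through this code step by step.

Initialize: seq = [2, 1, 3, 3, 3, 8, 3, 5, 1]
Initialize: found = False
Initialize: num_found = 0
Entering loop: for y in seq:
After iteration 1: y = 2, found = False, num_found = 0
After iteration 2: y = 1, found = False, num_found = 0
After iteration 3: y = 3, found = False, num_found = 0
After iteration 4: y = 3, found = False, num_found = 0
After iteration 5: y = 3, found = False, num_found = 0
After iteration 6: y = 8, found = False, num_found = 0
After iteration 7: y = 3, found = False, num_found = 0
After iteration 8: y = 5, found = True, num_found = 1
After iteration 9: y = 1, found = True, num_found = 2
Loop ends.

Final answer: 2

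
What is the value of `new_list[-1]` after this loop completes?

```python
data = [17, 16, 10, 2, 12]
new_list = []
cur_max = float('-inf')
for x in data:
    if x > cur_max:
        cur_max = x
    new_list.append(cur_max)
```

Let's trace through this code step by step.

Initialize: data = [17, 16, 10, 2, 12]
Initialize: new_list = []
Initialize: cur_max = -inf
Entering loop: for x in data:
After iteration 1: x = 17, new_list = [17], cur_max = 17
After iteration 2: x = 16, new_list = [17, 17], cur_max = 17
After iteration 3: x = 10, new_list = [17, 17, 17], cur_max = 17
After iteration 4: x = 2, new_list = [17, 17, 17, 17], cur_max = 17
After iteration 5: x = 12, new_list = [17, 17, 17, 17, 17], cur_max = 17
Loop ends.
new_list[-1] = 17

Final answer: 17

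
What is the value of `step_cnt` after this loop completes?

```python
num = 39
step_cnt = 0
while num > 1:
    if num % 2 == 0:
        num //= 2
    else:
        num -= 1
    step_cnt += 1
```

Let's trace through this code step by step.

Initialize: num = 39
Initialize: step_cnt = 0
Entering loop: while num > 1:
After iteration 1: num = 38, step_cnt = 1
After iteration 2: num = 19, step_cnt = 2
After iteration 3: num = 18, step_cnt = 3
After iteration 4: num = 9, step_cnt = 4
After iteration 5: num = 8, step_cnt = 5
After iteration 6: num = 4, step_cnt = 6
After iteration 7: num = 2, step_cnt = 7
After iteration 8: num = 1, step_cnt = 8
Loop ends.

Final answer: 8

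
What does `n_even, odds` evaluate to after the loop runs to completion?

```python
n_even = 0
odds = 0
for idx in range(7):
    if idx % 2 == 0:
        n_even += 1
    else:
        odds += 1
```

Let's trace through this code step by step.

Initialize: n_even = 0
Initialize: odds = 0
Entering loop: for idx in range(7):
After iteration 1: idx = 0, n_even = 1, odds = 0
After iteration 2: idx = 1, n_even = 1, odds = 1
After iteration 3: idx = 2, n_even = 2, odds = 1
After iteration 4: idx = 3, n_even = 2, odds = 2
After iteration 5: idx = 4, n_even = 3, odds = 2
After iteration 6: idx = 5, n_even = 3, odds = 3
After iteration 7: idx = 6, n_even = 4, odds = 3
Loop ends.

Final answer: 4, 3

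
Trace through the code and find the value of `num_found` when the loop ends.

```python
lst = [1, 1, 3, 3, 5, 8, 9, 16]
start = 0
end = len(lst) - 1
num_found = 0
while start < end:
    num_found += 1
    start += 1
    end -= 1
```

Let's trace through this code step by step.

Initialize: lst = [1, 1, 3, 3, 5, 8, 9, 16]
Initialize: start = 0
Initialize: end = 7
Initialize: num_found = 0
Entering loop: while start < end:
After iteration 1: start = 1, end = 6, num_found = 1
After iteration 2: start = 2, end = 5, num_found = 2
After iteration 3: start = 3, end = 4, num_found = 3
After iteration 4: start = 4, end = 3, num_found = 4
Loop ends.

Final answer: 4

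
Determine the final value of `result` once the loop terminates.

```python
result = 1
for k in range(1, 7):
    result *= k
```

Let's trace through this code step by step.

Initialize: result = 1
Entering loop: for k in range(1, 7):
After iteration 1: k = 1, result = 1
After iteration 2: k = 2, result = 2
After iteration 3: k = 3, result = 6
After iteration 4: k = 4, result = 24
After iteration 5: k = 5, result = 120
After iteration 6: k = 6, result = 720
Loop ends.

Final answer: 720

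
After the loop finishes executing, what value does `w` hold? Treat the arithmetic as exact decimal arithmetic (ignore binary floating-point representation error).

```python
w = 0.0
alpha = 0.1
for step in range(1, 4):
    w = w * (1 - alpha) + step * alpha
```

Let's trace through this code step by step.

Initialize: w = 0.0
Initialize: alpha = 0.1
Entering loop: for step in range(1, 4):
After iteration 1: step = 1, w = 0.1
After iteration 2: step = 2, w = 0.29
After iteration 3: step = 3, w = 0.561
Loop ends.

Final answer: 0.561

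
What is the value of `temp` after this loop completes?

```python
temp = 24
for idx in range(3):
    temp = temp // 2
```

Let's trace through this code step by step.

Initialize: temp = 24
Entering loop: for idx in range(3):
After iteration 1: idx = 0, temp = 12
After iteration 2: idx = 1, temp = 6
After iteration 3: idx = 2, temp = 3
Loop ends.

Final answer: 3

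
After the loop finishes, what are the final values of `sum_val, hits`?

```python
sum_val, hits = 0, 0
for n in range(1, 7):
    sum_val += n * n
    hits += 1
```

Let's trace through this code step by step.

Initialize: sum_val = 0
Initialize: hits = 0
Entering loop: for n in range(1, 7):
After iteration 1: n = 1, sum_val = 1, hits = 1
After iteration 2: n = 2, sum_val = 5, hits = 2
After iteration 3: n = 3, sum_val = 14, hits = 3
After iteration 4: n = 4, sum_val = 30, hits = 4
After iteration 5: n = 5, sum_val = 55, hits = 5
After iteration 6: n = 6, sum_val = 91, hits = 6
Loop ends.

Final answer: 91, 6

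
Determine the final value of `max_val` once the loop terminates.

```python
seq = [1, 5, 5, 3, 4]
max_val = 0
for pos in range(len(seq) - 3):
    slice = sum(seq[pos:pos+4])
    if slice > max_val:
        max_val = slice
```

Let's trace through this code step by step.

Initialize: seq = [1, 5, 5, 3, 4]
Initialize: max_val = 0
Entering loop: for pos in range(len(seq) - 3):
After iteration 1: pos = 0, max_val = 14, slice = 14
After iteration 2: pos = 1, max_val = 17, slice = 17
Loop ends.

Final answer: 17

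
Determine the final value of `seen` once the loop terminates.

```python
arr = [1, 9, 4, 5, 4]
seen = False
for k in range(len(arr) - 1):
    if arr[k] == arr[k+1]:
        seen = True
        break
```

Let's trace through this code step by step.

Initialize: arr = [1, 9, 4, 5, 4]
Initialize: seen = False
Entering loop: for k in range(len(arr) - 1):
After iteration 1: k = 0, seen = False
After iteration 2: k = 1, seen = False
After iteration 3: k = 2, seen = False
After iteration 4: k = 3, seen = False
Loop ends.

Final answer: False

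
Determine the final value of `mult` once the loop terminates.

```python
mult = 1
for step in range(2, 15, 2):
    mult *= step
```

Let's trace through this code step by step.

Initialize: mult = 1
Entering loop: for step in range(2, 15, 2):
After iteration 1: step = 2, mult = 2
After iteration 2: step = 4, mult = 8
After iteration 3: step = 6, mult = 48
After iteration 4: step = 8, mult = 384
After iteration 5: step = 10, mult = 3840
After iteration 6: step = 12, mult = 46080
After iteration 7: step = 14, mult = 645120
Loop ends.

Final answer: 645120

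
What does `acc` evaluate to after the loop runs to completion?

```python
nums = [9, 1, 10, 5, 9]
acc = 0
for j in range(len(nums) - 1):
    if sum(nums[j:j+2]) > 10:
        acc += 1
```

Let's trace through this code step by step.

Initialize: nums = [9, 1, 10, 5, 9]
Initialize: acc = 0
Entering loop: for j in range(len(nums) - 1):
After iteration 1: j = 0, acc = 0
After iteration 2: j = 1, acc = 1
After iteration 3: j = 2, acc = 2
After iteration 4: j = 3, acc = 3
Loop ends.

Final answer: 3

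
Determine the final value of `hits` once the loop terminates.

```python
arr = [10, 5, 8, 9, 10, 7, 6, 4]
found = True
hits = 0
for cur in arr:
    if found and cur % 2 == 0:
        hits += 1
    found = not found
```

Let's trace through this code step by step.

Initialize: arr = [10, 5, 8, 9, 10, 7, 6, 4]
Initialize: found = True
Initialize: hits = 0
Entering loop: for cur in arr:
After iteration 1: cur = 10, found = False, hits = 1
After iteration 2: cur = 5, found = True, hits = 1
After iteration 3: cur = 8, found = False, hits = 2
After iteration 4: cur = 9, found = True, hits = 2
After iteration 5: cur = 10, found = False, hits = 3
After iteration 6: cur = 7, found = True, hits = 3
After iteration 7: cur = 6, found = False, hits = 4
After iteration 8: cur = 4, found = True, hits = 4
Loop ends.

Final answer: 4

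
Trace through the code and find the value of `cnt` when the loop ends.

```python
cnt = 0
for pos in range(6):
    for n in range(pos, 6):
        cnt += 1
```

Let's trace through this code step by step.

Initialize: cnt = 0
Entering loop: for pos in range(6):
After iteration 1: pos = 0, cnt = 6
After iteration 2: pos = 1, cnt = 11
After iteration 3: pos = 2, cnt = 15
After iteration 4: pos = 3, cnt = 18
After iteration 5: pos = 4, cnt = 20
After iteration 6: pos = 5, cnt = 21
Loop ends.

Final answer: 21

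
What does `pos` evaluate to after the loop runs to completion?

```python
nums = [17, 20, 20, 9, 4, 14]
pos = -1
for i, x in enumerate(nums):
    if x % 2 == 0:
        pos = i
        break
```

Let's trace through this code step by step.

Initialize: nums = [17, 20, 20, 9, 4, 14]
Initialize: pos = -1
Entering loop: for i, x in enumerate(nums):
After iteration 1: i = 0, x = 17, pos = -1
After iteration 2: i = 1, x = 20, pos = 1
Loop ends.

Final answer: 1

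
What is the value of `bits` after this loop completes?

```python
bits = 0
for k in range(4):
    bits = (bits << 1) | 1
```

Let's trace through this code step by step.

Initialize: bits = 0
Entering loop: for k in range(4):
After iteration 1: k = 0, bits = 1
After iteration 2: k = 1, bits = 3
After iteration 3: k = 2, bits = 7
After iteration 4: k = 3, bits = 15
Loop ends.

Final answer: 15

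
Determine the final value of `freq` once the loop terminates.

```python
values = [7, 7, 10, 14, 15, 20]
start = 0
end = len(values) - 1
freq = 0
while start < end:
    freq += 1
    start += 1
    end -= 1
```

Let's trace through this code step by step.

Initialize: values = [7, 7, 10, 14, 15, 20]
Initialize: start = 0
Initialize: end = 5
Initialize: freq = 0
Entering loop: while start < end:
After iteration 1: start = 1, end = 4, freq = 1
After iteration 2: start = 2, end = 3, freq = 2
After iteration 3: start = 3, end = 2, freq = 3
Loop ends.

Final answer: 3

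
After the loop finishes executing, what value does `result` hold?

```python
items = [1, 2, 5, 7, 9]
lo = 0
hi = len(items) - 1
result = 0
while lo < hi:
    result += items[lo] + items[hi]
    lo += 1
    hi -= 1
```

Let's trace through this code step by step.

Initialize: items = [1, 2, 5, 7, 9]
Initialize: lo = 0
Initialize: hi = 4
Initialize: result = 0
Entering loop: while lo < hi:
After iteration 1: lo = 1, hi = 3, result = 10
After iteration 2: lo = 2, hi = 2, result = 19
Loop ends.

Final answer: 19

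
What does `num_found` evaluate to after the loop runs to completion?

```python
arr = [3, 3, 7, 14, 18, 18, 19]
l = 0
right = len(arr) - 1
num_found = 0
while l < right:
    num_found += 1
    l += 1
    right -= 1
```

Let's trace through this code step by step.

Initialize: arr = [3, 3, 7, 14, 18, 18, 19]
Initialize: l = 0
Initialize: right = 6
Initialize: num_found = 0
Entering loop: while l < right:
After iteration 1: l = 1, right = 5, num_found = 1
After iteration 2: l = 2, right = 4, num_found = 2
After iteration 3: l = 3, right = 3, num_found = 3
Loop ends.

Final answer: 3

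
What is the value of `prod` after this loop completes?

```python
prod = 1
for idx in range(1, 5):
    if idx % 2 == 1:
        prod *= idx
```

Let's trace through this code step by step.

Initialize: prod = 1
Entering loop: for idx in range(1, 5):
After iteration 1: idx = 1, prod = 1
After iteration 2: idx = 2, prod = 1
After iteration 3: idx = 3, prod = 3
After iteration 4: idx = 4, prod = 3
Loop ends.

Final answer: 3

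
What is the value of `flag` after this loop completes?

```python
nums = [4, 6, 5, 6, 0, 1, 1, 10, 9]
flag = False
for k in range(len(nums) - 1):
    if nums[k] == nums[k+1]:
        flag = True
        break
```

Let's trace through this code step by step.

Initialize: nums = [4, 6, 5, 6, 0, 1, 1, 10, 9]
Initialize: flag = False
Entering loop: for k in range(len(nums) - 1):
After iteration 1: k = 0, flag = False
After iteration 2: k = 1, flag = False
After iteration 3: k = 2, flag = False
After iteration 4: k = 3, flag = False
After iteration 5: k = 4, flag = False
After iteration 6: k = 5, flag = True
Loop ends.

Final answer: True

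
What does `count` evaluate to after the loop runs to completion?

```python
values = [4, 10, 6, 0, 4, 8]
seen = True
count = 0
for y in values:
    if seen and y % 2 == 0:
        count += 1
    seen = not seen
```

Let's trace through this code step by step.

Initialize: values = [4, 10, 6, 0, 4, 8]
Initialize: seen = True
Initialize: count = 0
Entering loop: for y in values:
After iteration 1: y = 4, seen = False, count = 1
After iteration 2: y = 10, seen = True, count = 1
After iteration 3: y = 6, seen = False, count = 2
After iteration 4: y = 0, seen = True, count = 2
After iteration 5: y = 4, seen = False, count = 3
After iteration 6: y = 8, seen = True, count = 3
Loop ends.

Final answer: 3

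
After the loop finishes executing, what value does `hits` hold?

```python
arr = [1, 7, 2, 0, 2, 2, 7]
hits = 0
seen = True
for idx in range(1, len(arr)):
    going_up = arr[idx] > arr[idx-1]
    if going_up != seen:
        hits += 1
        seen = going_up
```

Let's trace through this code step by step.

Initialize: arr = [1, 7, 2, 0, 2, 2, 7]
Initialize: hits = 0
Initialize: seen = True
Entering loop: for idx in range(1, len(arr)):
After iteration 1: idx = 1, hits = 0, seen = True, going_up = True
After iteration 2: idx = 2, hits = 1, seen = False, going_up = False
After iteration 3: idx = 3, hits = 1, seen = False, going_up = False
After iteration 4: idx = 4, hits = 2, seen = True, going_up = True
After iteration 5: idx = 5, hits = 3, seen = False, going_up = False
After iteration 6: idx = 6, hits = 4, seen = True, going_up = True
Loop ends.

Final answer: 4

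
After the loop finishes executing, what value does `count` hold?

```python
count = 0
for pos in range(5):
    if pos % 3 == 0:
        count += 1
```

Let's trace through this code step by step.

Initialize: count = 0
Entering loop: for pos in range(5):
After iteration 1: pos = 0, count = 1
After iteration 2: pos = 1, count = 1
After iteration 3: pos = 2, count = 1
After iteration 4: pos = 3, count = 2
After iteration 5: pos = 4, count = 2
Loop ends.

Final answer: 2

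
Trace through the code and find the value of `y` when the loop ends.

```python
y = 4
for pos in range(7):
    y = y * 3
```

Let's trace through this code step by step.

Initialize: y = 4
Entering loop: for pos in range(7):
After iteration 1: pos = 0, y = 12
After iteration 2: pos = 1, y = 36
After iteration 3: pos = 2, y = 108
After iteration 4: pos = 3, y = 324
After iteration 5: pos = 4, y = 972
After iteration 6: pos = 5, y = 2916
After iteration 7: pos = 6, y = 8748
Loop ends.

Final answer: 8748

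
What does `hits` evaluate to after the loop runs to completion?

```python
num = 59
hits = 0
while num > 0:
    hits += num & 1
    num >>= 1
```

Let's trace through this code step by step.

Initialize: num = 59
Initialize: hits = 0
Entering loop: while num > 0:
After iteration 1: num = 29, hits = 1
After iteration 2: num = 14, hits = 2
After iteration 3: num = 7, hits = 2
After iteration 4: num = 3, hits = 3
After iteration 5: num = 1, hits = 4
After iteration 6: num = 0, hits = 5
Loop ends.

Final answer: 5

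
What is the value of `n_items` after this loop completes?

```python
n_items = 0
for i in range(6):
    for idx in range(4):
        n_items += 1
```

Let's trace through this code step by step.

Initialize: n_items = 0
Entering loop: for i in range(6):
After iteration 1: i = 0, n_items = 4
After iteration 2: i = 1, n_items = 8
After iteration 3: i = 2, n_items = 12
After iteration 4: i = 3, n_items = 16
After iteration 5: i = 4, n_items = 20
After iteration 6: i = 5, n_items = 24
Loop ends.

Final answer: 24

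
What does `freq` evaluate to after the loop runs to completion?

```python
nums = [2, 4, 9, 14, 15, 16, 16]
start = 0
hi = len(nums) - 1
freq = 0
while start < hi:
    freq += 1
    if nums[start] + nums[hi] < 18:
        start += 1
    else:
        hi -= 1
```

Let's trace through this code step by step.

Initialize: nums = [2, 4, 9, 14, 15, 16, 16]
Initialize: start = 0
Initialize: hi = 6
Initialize: freq = 0
Entering loop: while start < hi:
After iteration 1: start = 0, hi = 5, freq = 1
After iteration 2: start = 0, hi = 4, freq = 2
After iteration 3: start = 1, hi = 4, freq = 3
After iteration 4: start = 1, hi = 3, freq = 4
After iteration 5: start = 1, hi = 2, freq = 5
After iteration 6: start = 2, hi = 2, freq = 6
Loop ends.

Final answer: 6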